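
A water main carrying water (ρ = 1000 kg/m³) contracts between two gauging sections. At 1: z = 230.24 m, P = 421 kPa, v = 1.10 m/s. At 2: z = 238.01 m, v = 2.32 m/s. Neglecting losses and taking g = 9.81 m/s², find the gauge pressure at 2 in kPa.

P₂ ≈ 343 kPa

Pressure head at 1: ψ₁ = P₁/(ρg) = 421×1000 / (1000 × 9.81) = 42.92 m.
Velocity heads: v₁²/2g = 1.10²/19.62 = 0.062 m; v₂²/2g = 2.32²/19.62 = 0.274 m.
Total head H = z₁ + ψ₁ + v₁²/2g = 230.24 + 42.92 + 0.062 = 273.22 m.
ψ₂ = H − z₂ − v₂²/2g = 273.22 − 238.01 − 0.274 = 34.94 m.
P₂ = ρgψ₂ = 1000 × 9.81 × 34.94 ≈ 343 kPa.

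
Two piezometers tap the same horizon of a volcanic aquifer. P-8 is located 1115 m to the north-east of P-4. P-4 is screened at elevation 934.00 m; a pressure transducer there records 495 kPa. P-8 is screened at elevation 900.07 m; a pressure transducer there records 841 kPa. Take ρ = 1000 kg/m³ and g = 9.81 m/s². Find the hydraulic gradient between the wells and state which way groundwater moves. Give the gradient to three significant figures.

i ≈ 0.00120; groundwater flows toward the south-west

Pressure head at P-4: ψ = P/(ρg) = 495×1000 / (1000 × 9.81) = 50.46 m.
Total head at P-4: h = z + ψ = 934.00 + 50.46 = 984.46 m.
Pressure head at P-8: ψ = P/(ρg) = 841×1000 / (1000 × 9.81) = 85.73 m.
Total head at P-8: h = z + ψ = 900.07 + 85.73 = 985.80 m.
Head difference: h(P-4) − h(P-8) = 984.46 − 985.80 = -1.34 m.
Hydraulic gradient: i = |Δh| / L = 1.34 / 1115 = 0.00120.
Flow is from higher to lower head: from P-8 toward P-4, i.e. toward the south-west.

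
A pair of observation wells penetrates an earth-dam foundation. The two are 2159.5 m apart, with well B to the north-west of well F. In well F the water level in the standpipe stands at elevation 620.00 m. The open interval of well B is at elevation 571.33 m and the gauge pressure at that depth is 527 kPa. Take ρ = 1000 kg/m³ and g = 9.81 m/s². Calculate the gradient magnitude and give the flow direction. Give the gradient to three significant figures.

Total head at well F: h = 620.00 m (water level in the piezometer is the total head).
Pressure head at well B: ψ = P/(ρg) = 527×1000 / (1000 × 9.81) = 53.72 m.
Total head at well B: h = z + ψ = 571.33 + 53.72 = 625.05 m.
Head difference: h(well F) − h(well B) = 620.00 − 625.05 = -5.05 m.
Hydraulic gradient: i = |Δh| / L = 5.05 / 2159.5 = 0.00234.
Flow is from higher to lower head: from well B toward well F, i.e. toward the south-east.

i ≈ 0.00234; groundwater flows toward the south-east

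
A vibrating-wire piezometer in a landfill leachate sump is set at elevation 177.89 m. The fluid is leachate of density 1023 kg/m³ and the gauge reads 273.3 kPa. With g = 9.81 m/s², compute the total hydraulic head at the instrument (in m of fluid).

ψ = P/(ρg) = 273.3×1000 / (1023 × 9.81) = 27.23 m.
h = z + ψ = 177.89 + 27.23 = 205.12 m.

h ≈ 205.12 m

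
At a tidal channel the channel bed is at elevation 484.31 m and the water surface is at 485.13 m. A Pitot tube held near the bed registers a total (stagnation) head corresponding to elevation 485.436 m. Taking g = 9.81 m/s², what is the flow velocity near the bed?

v ≈ 2.45 m/s

Near the bed, under hydrostatic conditions, the piezometric head (z + ψ) equals the free-surface elevation, 485.13 m.
Velocity head = total − piezometric = 485.436 − 485.13 = 0.306 m.
v = √(2g·h_v) = √(2 × 9.81 × 0.306) = 2.45 m/s.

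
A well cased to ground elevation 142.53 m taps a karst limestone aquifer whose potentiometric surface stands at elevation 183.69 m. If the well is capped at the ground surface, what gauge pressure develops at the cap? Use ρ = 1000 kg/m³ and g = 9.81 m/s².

Head above the cap: Δh = 183.69 − 142.53 = 41.16 m.
P = ρgΔh = 1000 × 9.81 × 41.16 = 403780 Pa ≈ 404 kPa.

P ≈ 404 kPa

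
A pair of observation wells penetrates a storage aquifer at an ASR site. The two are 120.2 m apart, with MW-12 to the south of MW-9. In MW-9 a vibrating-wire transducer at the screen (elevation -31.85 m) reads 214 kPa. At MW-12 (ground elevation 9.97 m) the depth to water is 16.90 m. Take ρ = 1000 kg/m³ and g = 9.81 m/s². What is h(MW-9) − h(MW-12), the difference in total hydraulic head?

Pressure head at MW-9: ψ = P/(ρg) = 214×1000 / (1000 × 9.81) = 21.81 m.
Total head at MW-9: h = z + ψ = -31.85 + 21.81 = -10.04 m.
Total head at MW-12: h = 9.97 − 16.90 = -6.93 m.
Head difference: h(MW-9) − h(MW-12) = -10.04 − (-6.93) = -3.11 m.

Δh ≈ -3.11 m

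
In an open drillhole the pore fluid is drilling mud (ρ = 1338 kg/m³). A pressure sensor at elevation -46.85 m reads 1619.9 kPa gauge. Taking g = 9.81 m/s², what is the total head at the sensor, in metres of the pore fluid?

h ≈ 76.56 m

ψ = P/(ρg) = 1619.9×1000 / (1338 × 9.81) = 123.41 m.
h = z + ψ = -46.85 + 123.41 = 76.56 m.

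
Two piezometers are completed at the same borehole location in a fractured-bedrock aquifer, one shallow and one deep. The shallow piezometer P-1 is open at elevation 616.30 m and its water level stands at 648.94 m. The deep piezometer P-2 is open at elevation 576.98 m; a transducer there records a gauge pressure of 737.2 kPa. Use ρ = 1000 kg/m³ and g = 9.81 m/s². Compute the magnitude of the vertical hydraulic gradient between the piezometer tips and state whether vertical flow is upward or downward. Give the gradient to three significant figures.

Total head at P-1: h = 648.94 m (water level in the standpipe).
Pressure head at P-2: ψ = P/(ρg) = 737.2×1000 / (1000 × 9.81) = 75.15 m.
Total head at P-2: h = z + ψ = 576.98 + 75.15 = 652.13 m.
Δh = h(P-1) − h(P-2) = 648.94 − 652.13 = -3.19 m.
Vertical separation Δz = 616.30 − 576.98 = 39.32 m.
|i_v| = |Δh| / Δz = 3.19 / 39.32 = 0.0811.
Head is higher in the deep piezometer, so vertical flow is upward (discharge condition).

|i_v| ≈ 0.0811; vertical flow is upward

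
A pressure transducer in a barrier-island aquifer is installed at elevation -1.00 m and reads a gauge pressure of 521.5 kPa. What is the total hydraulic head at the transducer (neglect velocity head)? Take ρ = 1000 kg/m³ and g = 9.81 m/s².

h ≈ 52.16 m

ψ = P/(ρg) = 521.5×1000 / (1000 × 9.81) = 53.16 m.
h = z + ψ = -1.00 + 53.16 = 52.16 m.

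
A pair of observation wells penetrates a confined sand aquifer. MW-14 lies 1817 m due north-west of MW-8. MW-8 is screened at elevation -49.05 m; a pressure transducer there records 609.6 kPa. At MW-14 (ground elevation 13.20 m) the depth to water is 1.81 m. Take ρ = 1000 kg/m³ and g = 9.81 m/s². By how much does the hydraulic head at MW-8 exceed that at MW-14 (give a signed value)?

Pressure head at MW-8: ψ = P/(ρg) = 609.6×1000 / (1000 × 9.81) = 62.14 m.
Total head at MW-8: h = z + ψ = -49.05 + 62.14 = 13.09 m.
Total head at MW-14: h = 13.20 − 1.81 = 11.39 m.
Head difference: h(MW-8) − h(MW-14) = 13.09 − 11.39 = 1.70 m.

Δh ≈ 1.70 m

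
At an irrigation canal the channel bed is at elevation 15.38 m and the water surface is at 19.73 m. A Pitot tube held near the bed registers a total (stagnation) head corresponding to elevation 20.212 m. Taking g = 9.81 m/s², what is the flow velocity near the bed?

v ≈ 3.08 m/s

Near the bed, under hydrostatic conditions, the piezometric head (z + ψ) equals the free-surface elevation, 19.73 m.
Velocity head = total − piezometric = 20.212 − 19.73 = 0.482 m.
v = √(2g·h_v) = √(2 × 9.81 × 0.482) = 3.08 m/s.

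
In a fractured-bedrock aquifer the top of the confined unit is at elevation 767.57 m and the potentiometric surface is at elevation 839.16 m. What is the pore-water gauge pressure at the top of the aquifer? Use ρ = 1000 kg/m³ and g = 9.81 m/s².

P ≈ 702 kPa

Pressure head at the aquifer top: ψ = h − z = 839.16 − 767.57 = 71.59 m.
P = ρgψ = 1000 × 9.81 × 71.59 = 702298 Pa ≈ 702 kPa.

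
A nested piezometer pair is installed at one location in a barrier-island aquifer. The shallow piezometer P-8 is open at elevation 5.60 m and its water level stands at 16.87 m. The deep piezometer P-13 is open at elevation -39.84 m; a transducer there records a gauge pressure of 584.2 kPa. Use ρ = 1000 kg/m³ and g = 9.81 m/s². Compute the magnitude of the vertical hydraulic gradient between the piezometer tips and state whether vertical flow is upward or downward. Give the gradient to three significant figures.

|i_v| ≈ 0.0625; vertical flow is upward

Total head at P-8: h = 16.87 m (water level in the standpipe).
Pressure head at P-13: ψ = P/(ρg) = 584.2×1000 / (1000 × 9.81) = 59.55 m.
Total head at P-13: h = z + ψ = -39.84 + 59.55 = 19.71 m.
Δh = h(P-8) − h(P-13) = 16.87 − 19.71 = -2.84 m.
Vertical separation Δz = 5.60 − (-39.84) = 45.44 m.
|i_v| = |Δh| / Δz = 2.84 / 45.44 = 0.0625.
Head is higher in the deep piezometer, so vertical flow is upward (discharge condition).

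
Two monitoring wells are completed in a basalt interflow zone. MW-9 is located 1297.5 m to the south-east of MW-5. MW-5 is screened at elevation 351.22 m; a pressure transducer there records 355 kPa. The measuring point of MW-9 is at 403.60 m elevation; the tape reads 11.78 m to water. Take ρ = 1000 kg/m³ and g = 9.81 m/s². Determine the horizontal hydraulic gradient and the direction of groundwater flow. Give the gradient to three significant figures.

i ≈ 0.00340; groundwater flows toward the north-west

Pressure head at MW-5: ψ = P/(ρg) = 355×1000 / (1000 × 9.81) = 36.19 m.
Total head at MW-5: h = z + ψ = 351.22 + 36.19 = 387.41 m.
Total head at MW-9: h = 403.60 − 11.78 = 391.82 m.
Head difference: h(MW-5) − h(MW-9) = 387.41 − 391.82 = -4.41 m.
Hydraulic gradient: i = |Δh| / L = 4.41 / 1297.5 = 0.00340.
Flow is from higher to lower head: from MW-9 toward MW-5, i.e. toward the north-west.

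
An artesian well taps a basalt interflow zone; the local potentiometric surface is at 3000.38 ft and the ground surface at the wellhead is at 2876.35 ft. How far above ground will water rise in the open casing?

≈ 124.03 ft above ground

Water rises to the potentiometric surface, so the rise above ground = 3000.38 − 2876.35 = 124.03 ft.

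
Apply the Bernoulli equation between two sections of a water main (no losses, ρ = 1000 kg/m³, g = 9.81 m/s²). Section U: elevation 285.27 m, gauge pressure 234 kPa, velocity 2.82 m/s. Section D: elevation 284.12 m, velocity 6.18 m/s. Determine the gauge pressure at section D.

Pressure head at U: ψ₁ = P₁/(ρg) = 234×1000 / (1000 × 9.81) = 23.85 m.
Velocity heads: v₁²/2g = 2.82²/19.62 = 0.405 m; v₂²/2g = 6.18²/19.62 = 1.947 m.
Total head H = z₁ + ψ₁ + v₁²/2g = 285.27 + 23.85 + 0.405 = 309.52 m.
ψ₂ = H − z₂ − v₂²/2g = 309.52 − 284.12 − 1.947 = 23.45 m.
P₂ = ρgψ₂ = 1000 × 9.81 × 23.45 ≈ 230 kPa.

P₂ ≈ 230 kPa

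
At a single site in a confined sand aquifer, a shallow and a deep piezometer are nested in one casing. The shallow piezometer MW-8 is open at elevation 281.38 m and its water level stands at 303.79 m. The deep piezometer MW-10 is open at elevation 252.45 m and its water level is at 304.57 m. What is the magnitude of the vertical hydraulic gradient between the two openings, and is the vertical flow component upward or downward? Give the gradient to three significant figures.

|i_v| ≈ 0.0270; vertical flow is upward

Total head at MW-8: h = 303.79 m (water level in the standpipe).
Total head at MW-10: h = 304.57 m.
Δh = h(MW-8) − h(MW-10) = 303.79 − 304.57 = -0.78 m.
Vertical separation Δz = 281.38 − 252.45 = 28.93 m.
|i_v| = |Δh| / Δz = 0.78 / 28.93 = 0.0270.
Head is higher in the deep piezometer, so vertical flow is upward (discharge condition).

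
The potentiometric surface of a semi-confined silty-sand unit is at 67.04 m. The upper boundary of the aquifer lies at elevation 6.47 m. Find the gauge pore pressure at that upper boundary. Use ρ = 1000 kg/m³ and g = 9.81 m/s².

Pressure head at the aquifer top: ψ = h − z = 67.04 − 6.47 = 60.57 m.
P = ρgψ = 1000 × 9.81 × 60.57 = 594192 Pa ≈ 594 kPa.

P ≈ 594 kPa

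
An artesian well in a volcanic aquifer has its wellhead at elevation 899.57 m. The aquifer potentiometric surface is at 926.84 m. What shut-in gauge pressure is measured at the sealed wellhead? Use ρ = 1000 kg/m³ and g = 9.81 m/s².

P ≈ 268 kPa

Head above the cap: Δh = 926.84 − 899.57 = 27.27 m.
P = ρgΔh = 1000 × 9.81 × 27.27 = 267519 Pa ≈ 268 kPa.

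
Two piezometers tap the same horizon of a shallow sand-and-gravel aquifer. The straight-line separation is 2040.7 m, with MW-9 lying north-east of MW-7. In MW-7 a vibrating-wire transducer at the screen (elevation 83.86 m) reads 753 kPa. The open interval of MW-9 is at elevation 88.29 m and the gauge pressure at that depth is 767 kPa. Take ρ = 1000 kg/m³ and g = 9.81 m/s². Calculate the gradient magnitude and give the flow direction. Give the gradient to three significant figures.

i ≈ 0.00287; groundwater flows toward the south-west

Pressure head at MW-7: ψ = P/(ρg) = 753×1000 / (1000 × 9.81) = 76.76 m.
Total head at MW-7: h = z + ψ = 83.86 + 76.76 = 160.62 m.
Pressure head at MW-9: ψ = P/(ρg) = 767×1000 / (1000 × 9.81) = 78.19 m.
Total head at MW-9: h = z + ψ = 88.29 + 78.19 = 166.48 m.
Head difference: h(MW-7) − h(MW-9) = 160.62 − 166.48 = -5.86 m.
Hydraulic gradient: i = |Δh| / L = 5.86 / 2040.7 = 0.00287.
Flow is from higher to lower head: from MW-9 toward MW-7, i.e. toward the south-west.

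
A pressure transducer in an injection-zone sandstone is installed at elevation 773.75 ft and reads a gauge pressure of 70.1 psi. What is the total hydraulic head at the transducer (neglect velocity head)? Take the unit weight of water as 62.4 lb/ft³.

ψ = 144·P/γ = 144 × 70.1 / 62.4 = 161.77 ft.
h = z + ψ = 773.75 + 161.77 = 935.52 ft.

h ≈ 935.52 ft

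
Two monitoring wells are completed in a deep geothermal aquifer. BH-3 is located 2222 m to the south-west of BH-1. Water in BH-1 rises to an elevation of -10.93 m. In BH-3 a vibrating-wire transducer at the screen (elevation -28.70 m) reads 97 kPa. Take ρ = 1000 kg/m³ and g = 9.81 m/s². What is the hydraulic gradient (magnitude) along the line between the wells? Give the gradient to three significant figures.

i ≈ 0.00355

Total head at BH-1: h = -10.93 m (water level in the piezometer is the total head).
Pressure head at BH-3: ψ = P/(ρg) = 97×1000 / (1000 × 9.81) = 9.89 m.
Total head at BH-3: h = z + ψ = -28.70 + 9.89 = -18.81 m.
Head difference: h(BH-1) − h(BH-3) = -10.93 − (-18.81) = 7.88 m.
Hydraulic gradient: i = |Δh| / L = 7.88 / 2222 = 0.00355.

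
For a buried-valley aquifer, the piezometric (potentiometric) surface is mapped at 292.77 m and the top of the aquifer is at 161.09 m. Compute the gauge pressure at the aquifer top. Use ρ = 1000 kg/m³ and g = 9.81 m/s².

P ≈ 1290 kPa

Pressure head at the aquifer top: ψ = h − z = 292.77 − 161.09 = 131.68 m.
P = ρgψ = 1000 × 9.81 × 131.68 = 1291781 Pa ≈ 1290 kPa.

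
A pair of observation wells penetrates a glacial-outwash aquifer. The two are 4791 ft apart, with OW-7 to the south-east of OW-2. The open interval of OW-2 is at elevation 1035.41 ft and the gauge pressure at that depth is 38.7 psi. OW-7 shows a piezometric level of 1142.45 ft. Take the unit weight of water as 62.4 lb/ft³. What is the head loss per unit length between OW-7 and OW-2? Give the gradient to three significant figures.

i ≈ 0.00370 ft/ft

Pressure head at OW-2: ψ = 144·P/γ = 144 × 38.7 / 62.4 = 89.31 ft.
Total head at OW-2: h = z + ψ = 1035.41 + 89.31 = 1124.72 ft.
Total head at OW-7: h = 1142.45 ft (water level in the piezometer is the total head).
Head difference: h(OW-2) − h(OW-7) = 1124.72 − 1142.45 = -17.73 ft.
Hydraulic gradient: i = |Δh| / L = 17.73 / 4791 = 0.00370.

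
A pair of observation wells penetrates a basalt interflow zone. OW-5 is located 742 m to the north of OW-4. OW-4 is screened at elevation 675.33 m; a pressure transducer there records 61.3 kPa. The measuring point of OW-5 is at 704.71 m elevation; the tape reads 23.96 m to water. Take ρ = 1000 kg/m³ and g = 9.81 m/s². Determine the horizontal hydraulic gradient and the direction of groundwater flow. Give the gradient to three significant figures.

Pressure head at OW-4: ψ = P/(ρg) = 61.3×1000 / (1000 × 9.81) = 6.25 m.
Total head at OW-4: h = z + ψ = 675.33 + 6.25 = 681.58 m.
Total head at OW-5: h = 704.71 − 23.96 = 680.75 m.
Head difference: h(OW-4) − h(OW-5) = 681.58 − 680.75 = 0.83 m.
Hydraulic gradient: i = |Δh| / L = 0.83 / 742 = 0.00112.
Flow is from higher to lower head: from OW-4 toward OW-5, i.e. toward the north.

i ≈ 0.00112; groundwater flows toward the north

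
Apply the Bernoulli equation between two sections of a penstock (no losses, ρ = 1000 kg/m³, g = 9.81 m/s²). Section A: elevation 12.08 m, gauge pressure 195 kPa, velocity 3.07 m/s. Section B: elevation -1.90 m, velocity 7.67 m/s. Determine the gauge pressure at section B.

Pressure head at A: ψ₁ = P₁/(ρg) = 195×1000 / (1000 × 9.81) = 19.88 m.
Velocity heads: v₁²/2g = 3.07²/19.62 = 0.480 m; v₂²/2g = 7.67²/19.62 = 2.998 m.
Total head H = z₁ + ψ₁ + v₁²/2g = 12.08 + 19.88 + 0.480 = 32.44 m.
ψ₂ = H − z₂ − v₂²/2g = 32.44 − (-1.90) − 2.998 = 31.34 m.
P₂ = ρgψ₂ = 1000 × 9.81 × 31.34 ≈ 307 kPa.

P₂ ≈ 307 kPa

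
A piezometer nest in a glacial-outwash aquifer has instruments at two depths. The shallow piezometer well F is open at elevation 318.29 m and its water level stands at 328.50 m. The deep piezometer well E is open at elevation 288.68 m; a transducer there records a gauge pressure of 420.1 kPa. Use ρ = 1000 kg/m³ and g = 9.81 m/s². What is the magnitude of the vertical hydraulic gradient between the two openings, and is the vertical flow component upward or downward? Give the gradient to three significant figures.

Total head at well F: h = 328.50 m (water level in the standpipe).
Pressure head at well E: ψ = P/(ρg) = 420.1×1000 / (1000 × 9.81) = 42.82 m.
Total head at well E: h = z + ψ = 288.68 + 42.82 = 331.50 m.
Δh = h(well F) − h(well E) = 328.50 − 331.50 = -3.00 m.
Vertical separation Δz = 318.29 − 288.68 = 29.61 m.
|i_v| = |Δh| / Δz = 3.00 / 29.61 = 0.101.
Head is higher in the deep piezometer, so vertical flow is upward (discharge condition).

|i_v| ≈ 0.101; vertical flow is upward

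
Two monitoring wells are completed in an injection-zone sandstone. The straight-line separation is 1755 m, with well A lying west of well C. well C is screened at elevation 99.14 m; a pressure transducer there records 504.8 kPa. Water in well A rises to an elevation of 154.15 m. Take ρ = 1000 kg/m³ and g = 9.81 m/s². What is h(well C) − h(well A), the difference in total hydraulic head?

Pressure head at well C: ψ = P/(ρg) = 504.8×1000 / (1000 × 9.81) = 51.46 m.
Total head at well C: h = z + ψ = 99.14 + 51.46 = 150.60 m.
Total head at well A: h = 154.15 m (water level in the piezometer is the total head).
Head difference: h(well C) − h(well A) = 150.60 − 154.15 = -3.55 m.

Δh ≈ -3.55 m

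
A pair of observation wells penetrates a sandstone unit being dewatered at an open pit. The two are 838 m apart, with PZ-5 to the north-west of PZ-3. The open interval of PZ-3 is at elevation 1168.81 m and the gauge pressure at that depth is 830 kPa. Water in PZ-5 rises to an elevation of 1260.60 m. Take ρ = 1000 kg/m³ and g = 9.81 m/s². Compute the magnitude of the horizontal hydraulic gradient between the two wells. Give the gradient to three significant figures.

i ≈ 0.00857

Pressure head at PZ-3: ψ = P/(ρg) = 830×1000 / (1000 × 9.81) = 84.61 m.
Total head at PZ-3: h = z + ψ = 1168.81 + 84.61 = 1253.42 m.
Total head at PZ-5: h = 1260.60 m (water level in the piezometer is the total head).
Head difference: h(PZ-3) − h(PZ-5) = 1253.42 − 1260.60 = -7.18 m.
Hydraulic gradient: i = |Δh| / L = 7.18 / 838 = 0.00857.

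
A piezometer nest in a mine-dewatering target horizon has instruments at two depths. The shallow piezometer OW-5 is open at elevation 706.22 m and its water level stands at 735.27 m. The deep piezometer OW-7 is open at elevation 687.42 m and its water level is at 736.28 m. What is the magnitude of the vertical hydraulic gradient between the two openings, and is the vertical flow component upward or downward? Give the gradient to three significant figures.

|i_v| ≈ 0.0537; vertical flow is upward

Total head at OW-5: h = 735.27 m (water level in the standpipe).
Total head at OW-7: h = 736.28 m.
Δh = h(OW-5) − h(OW-7) = 735.27 − 736.28 = -1.01 m.
Vertical separation Δz = 706.22 − 687.42 = 18.80 m.
|i_v| = |Δh| / Δz = 1.01 / 18.80 = 0.0537.
Head is higher in the deep piezometer, so vertical flow is upward (discharge condition).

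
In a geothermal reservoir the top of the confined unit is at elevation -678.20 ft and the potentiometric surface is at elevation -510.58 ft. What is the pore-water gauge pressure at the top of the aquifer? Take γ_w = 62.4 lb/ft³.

Pressure head at the aquifer top: ψ = h − z = -510.58 − (-678.20) = 167.62 ft.
P = γψ/144 = 62.4 × 167.62 / 144 = 72.6 psi.

P ≈ 72.6 psi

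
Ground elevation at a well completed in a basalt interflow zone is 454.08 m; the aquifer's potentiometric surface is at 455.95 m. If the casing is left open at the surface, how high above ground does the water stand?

≈ 1.87 m above ground

Water rises to the potentiometric surface, so the rise above ground = 455.95 − 454.08 = 1.87 m.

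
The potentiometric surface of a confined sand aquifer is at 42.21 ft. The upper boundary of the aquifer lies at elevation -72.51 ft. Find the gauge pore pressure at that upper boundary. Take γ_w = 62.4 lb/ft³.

Pressure head at the aquifer top: ψ = h − z = 42.21 − (-72.51) = 114.72 ft.
P = γψ/144 = 62.4 × 114.72 / 144 = 49.7 psi.

P ≈ 49.7 psi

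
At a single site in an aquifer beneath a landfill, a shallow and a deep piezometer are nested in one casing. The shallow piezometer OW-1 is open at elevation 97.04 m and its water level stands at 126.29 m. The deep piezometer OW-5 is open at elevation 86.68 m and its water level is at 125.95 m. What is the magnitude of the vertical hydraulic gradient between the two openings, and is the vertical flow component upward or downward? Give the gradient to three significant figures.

Total head at OW-1: h = 126.29 m (water level in the standpipe).
Total head at OW-5: h = 125.95 m.
Δh = h(OW-1) − h(OW-5) = 126.29 − 125.95 = 0.34 m.
Vertical separation Δz = 97.04 − 86.68 = 10.36 m.
|i_v| = |Δh| / Δz = 0.34 / 10.36 = 0.0328.
Head is higher in the shallow piezometer, so vertical flow is downward (recharge condition).

|i_v| ≈ 0.0328; vertical flow is downward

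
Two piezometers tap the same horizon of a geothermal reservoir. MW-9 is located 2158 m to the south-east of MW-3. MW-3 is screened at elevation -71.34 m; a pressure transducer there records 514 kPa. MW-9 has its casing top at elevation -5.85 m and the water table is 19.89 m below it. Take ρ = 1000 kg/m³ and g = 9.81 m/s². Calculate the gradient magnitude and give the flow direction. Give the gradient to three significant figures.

i ≈ 0.00315; groundwater flows toward the south-east

Pressure head at MW-3: ψ = P/(ρg) = 514×1000 / (1000 × 9.81) = 52.40 m.
Total head at MW-3: h = z + ψ = -71.34 + 52.40 = -18.94 m.
Total head at MW-9: h = -5.85 − 19.89 = -25.74 m.
Head difference: h(MW-3) − h(MW-9) = -18.94 − (-25.74) = 6.80 m.
Hydraulic gradient: i = |Δh| / L = 6.80 / 2158 = 0.00315.
Flow is from higher to lower head: from MW-3 toward MW-9, i.e. toward the south-east.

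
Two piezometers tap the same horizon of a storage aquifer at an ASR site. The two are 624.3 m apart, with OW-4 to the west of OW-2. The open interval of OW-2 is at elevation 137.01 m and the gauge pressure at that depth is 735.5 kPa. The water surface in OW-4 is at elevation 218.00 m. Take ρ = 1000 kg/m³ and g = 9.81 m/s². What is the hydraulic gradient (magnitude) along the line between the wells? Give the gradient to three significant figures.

i ≈ 0.00964

Pressure head at OW-2: ψ = P/(ρg) = 735.5×1000 / (1000 × 9.81) = 74.97 m.
Total head at OW-2: h = z + ψ = 137.01 + 74.97 = 211.98 m.
Total head at OW-4: h = 218.00 m (water level in the piezometer is the total head).
Head difference: h(OW-2) − h(OW-4) = 211.98 − 218.00 = -6.02 m.
Hydraulic gradient: i = |Δh| / L = 6.02 / 624.3 = 0.00964.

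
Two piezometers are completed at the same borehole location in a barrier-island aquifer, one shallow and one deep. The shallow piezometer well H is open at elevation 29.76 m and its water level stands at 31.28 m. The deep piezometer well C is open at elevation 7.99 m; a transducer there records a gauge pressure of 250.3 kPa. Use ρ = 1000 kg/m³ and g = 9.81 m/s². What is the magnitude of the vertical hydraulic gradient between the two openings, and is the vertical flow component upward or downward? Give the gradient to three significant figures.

Total head at well H: h = 31.28 m (water level in the standpipe).
Pressure head at well C: ψ = P/(ρg) = 250.3×1000 / (1000 × 9.81) = 25.51 m.
Total head at well C: h = z + ψ = 7.99 + 25.51 = 33.50 m.
Δh = h(well H) − h(well C) = 31.28 − 33.50 = -2.22 m.
Vertical separation Δz = 29.76 − 7.99 = 21.77 m.
|i_v| = |Δh| / Δz = 2.22 / 21.77 = 0.102.
Head is higher in the deep piezometer, so vertical flow is upward (discharge condition).

|i_v| ≈ 0.102; vertical flow is upward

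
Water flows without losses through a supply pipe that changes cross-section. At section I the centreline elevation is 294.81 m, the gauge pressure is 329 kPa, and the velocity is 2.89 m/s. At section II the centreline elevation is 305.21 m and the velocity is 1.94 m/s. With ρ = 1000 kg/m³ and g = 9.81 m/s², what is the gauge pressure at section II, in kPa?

Pressure head at I: ψ₁ = P₁/(ρg) = 329×1000 / (1000 × 9.81) = 33.54 m.
Velocity heads: v₁²/2g = 2.89²/19.62 = 0.426 m; v₂²/2g = 1.94²/19.62 = 0.192 m.
Total head H = z₁ + ψ₁ + v₁²/2g = 294.81 + 33.54 + 0.426 = 328.78 m.
ψ₂ = H − z₂ − v₂²/2g = 328.78 − 305.21 − 0.192 = 23.38 m.
P₂ = ρgψ₂ = 1000 × 9.81 × 23.38 ≈ 229 kPa.

P₂ ≈ 229 kPa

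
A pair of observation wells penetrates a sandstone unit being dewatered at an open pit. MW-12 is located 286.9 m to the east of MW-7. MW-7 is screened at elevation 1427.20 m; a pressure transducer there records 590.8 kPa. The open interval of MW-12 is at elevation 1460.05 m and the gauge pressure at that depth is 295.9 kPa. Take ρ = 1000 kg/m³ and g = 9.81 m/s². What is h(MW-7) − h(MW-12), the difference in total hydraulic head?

Δh ≈ -2.79 m

Pressure head at MW-7: ψ = P/(ρg) = 590.8×1000 / (1000 × 9.81) = 60.22 m.
Total head at MW-7: h = z + ψ = 1427.20 + 60.22 = 1487.42 m.
Pressure head at MW-12: ψ = P/(ρg) = 295.9×1000 / (1000 × 9.81) = 30.16 m.
Total head at MW-12: h = z + ψ = 1460.05 + 30.16 = 1490.21 m.
Head difference: h(MW-7) − h(MW-12) = 1487.42 − 1490.21 = -2.79 m.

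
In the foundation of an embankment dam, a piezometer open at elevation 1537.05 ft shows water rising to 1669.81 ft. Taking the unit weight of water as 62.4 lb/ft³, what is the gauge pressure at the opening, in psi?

P ≈ 57.5 psi

Pressure head ψ = h − z = 1669.81 − 1537.05 = 132.76 ft.
P = γ·ψ / 144 = 62.4 × 132.76 / 144 = 57.5 psi.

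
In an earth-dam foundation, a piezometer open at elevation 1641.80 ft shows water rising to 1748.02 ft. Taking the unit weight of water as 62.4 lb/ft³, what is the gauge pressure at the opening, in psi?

Pressure head ψ = h − z = 1748.02 − 1641.80 = 106.22 ft.
P = γ·ψ / 144 = 62.4 × 106.22 / 144 = 46.0 psi.

P ≈ 46.0 psi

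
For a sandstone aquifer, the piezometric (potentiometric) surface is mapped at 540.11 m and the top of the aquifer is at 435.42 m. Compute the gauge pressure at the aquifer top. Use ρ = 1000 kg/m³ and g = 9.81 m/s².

P ≈ 1030 kPa

Pressure head at the aquifer top: ψ = h − z = 540.11 − 435.42 = 104.69 m.
P = ρgψ = 1000 × 9.81 × 104.69 = 1027009 Pa ≈ 1030 kPa.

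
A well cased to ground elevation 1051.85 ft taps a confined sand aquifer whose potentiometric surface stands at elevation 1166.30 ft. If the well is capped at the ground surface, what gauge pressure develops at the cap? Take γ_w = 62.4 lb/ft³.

P ≈ 49.6 psi

Head above the cap: Δh = 1166.30 − 1051.85 = 114.45 ft.
P = γΔh/144 = 62.4 × 114.45 / 144 = 49.6 psi.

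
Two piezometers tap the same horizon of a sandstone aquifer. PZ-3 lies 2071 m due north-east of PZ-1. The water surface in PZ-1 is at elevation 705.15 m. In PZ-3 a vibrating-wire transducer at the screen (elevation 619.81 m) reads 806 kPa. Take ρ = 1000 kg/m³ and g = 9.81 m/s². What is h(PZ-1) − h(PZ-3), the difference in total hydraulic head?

Total head at PZ-1: h = 705.15 m (water level in the piezometer is the total head).
Pressure head at PZ-3: ψ = P/(ρg) = 806×1000 / (1000 × 9.81) = 82.16 m.
Total head at PZ-3: h = z + ψ = 619.81 + 82.16 = 701.97 m.
Head difference: h(PZ-1) − h(PZ-3) = 705.15 − 701.97 = 3.18 m.

Δh ≈ 3.18 m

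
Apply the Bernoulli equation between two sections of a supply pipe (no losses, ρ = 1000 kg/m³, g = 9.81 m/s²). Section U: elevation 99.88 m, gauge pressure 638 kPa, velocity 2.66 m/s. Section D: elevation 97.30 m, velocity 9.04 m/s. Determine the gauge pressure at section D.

P₂ ≈ 626 kPa

Pressure head at U: ψ₁ = P₁/(ρg) = 638×1000 / (1000 × 9.81) = 65.04 m.
Velocity heads: v₁²/2g = 2.66²/19.62 = 0.361 m; v₂²/2g = 9.04²/19.62 = 4.165 m.
Total head H = z₁ + ψ₁ + v₁²/2g = 99.88 + 65.04 + 0.361 = 165.28 m.
ψ₂ = H − z₂ − v₂²/2g = 165.28 − 97.30 − 4.165 = 63.82 m.
P₂ = ρgψ₂ = 1000 × 9.81 × 63.82 ≈ 626 kPa.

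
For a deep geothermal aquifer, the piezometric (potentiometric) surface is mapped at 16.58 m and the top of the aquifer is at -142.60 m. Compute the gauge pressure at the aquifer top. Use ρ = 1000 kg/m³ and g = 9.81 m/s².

P ≈ 1560 kPa

Pressure head at the aquifer top: ψ = h − z = 16.58 − (-142.60) = 159.18 m.
P = ρgψ = 1000 × 9.81 × 159.18 = 1561556 Pa ≈ 1560 kPa.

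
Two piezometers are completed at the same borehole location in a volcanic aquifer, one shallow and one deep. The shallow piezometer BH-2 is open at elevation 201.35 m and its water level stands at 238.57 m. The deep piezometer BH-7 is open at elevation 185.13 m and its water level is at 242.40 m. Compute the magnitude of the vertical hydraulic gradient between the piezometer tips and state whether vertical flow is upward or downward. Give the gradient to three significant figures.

|i_v| ≈ 0.236; vertical flow is upward

Total head at BH-2: h = 238.57 m (water level in the standpipe).
Total head at BH-7: h = 242.40 m.
Δh = h(BH-2) − h(BH-7) = 238.57 − 242.40 = -3.83 m.
Vertical separation Δz = 201.35 − 185.13 = 16.22 m.
|i_v| = |Δh| / Δz = 3.83 / 16.22 = 0.236.
Head is higher in the deep piezometer, so vertical flow is upward (discharge condition).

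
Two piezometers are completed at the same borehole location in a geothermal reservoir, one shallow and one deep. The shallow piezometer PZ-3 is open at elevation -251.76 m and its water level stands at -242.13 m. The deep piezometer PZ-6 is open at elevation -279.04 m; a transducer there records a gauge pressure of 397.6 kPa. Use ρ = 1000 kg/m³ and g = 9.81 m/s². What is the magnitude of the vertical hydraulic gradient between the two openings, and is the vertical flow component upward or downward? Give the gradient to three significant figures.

Total head at PZ-3: h = -242.13 m (water level in the standpipe).
Pressure head at PZ-6: ψ = P/(ρg) = 397.6×1000 / (1000 × 9.81) = 40.53 m.
Total head at PZ-6: h = z + ψ = -279.04 + 40.53 = -238.51 m.
Δh = h(PZ-3) − h(PZ-6) = -242.13 − (-238.51) = -3.62 m.
Vertical separation Δz = -251.76 − (-279.04) = 27.28 m.
|i_v| = |Δh| / Δz = 3.62 / 27.28 = 0.133.
Head is higher in the deep piezometer, so vertical flow is upward (discharge condition).

|i_v| ≈ 0.133; vertical flow is upward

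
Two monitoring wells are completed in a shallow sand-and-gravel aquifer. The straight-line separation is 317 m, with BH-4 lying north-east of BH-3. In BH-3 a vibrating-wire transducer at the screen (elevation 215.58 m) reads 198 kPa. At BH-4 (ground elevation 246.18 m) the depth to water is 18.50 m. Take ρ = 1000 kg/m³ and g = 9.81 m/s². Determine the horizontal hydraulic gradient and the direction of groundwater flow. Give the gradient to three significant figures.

i ≈ 0.0255; groundwater flows toward the north-east

Pressure head at BH-3: ψ = P/(ρg) = 198×1000 / (1000 × 9.81) = 20.18 m.
Total head at BH-3: h = z + ψ = 215.58 + 20.18 = 235.76 m.
Total head at BH-4: h = 246.18 − 18.50 = 227.68 m.
Head difference: h(BH-3) − h(BH-4) = 235.76 − 227.68 = 8.08 m.
Hydraulic gradient: i = |Δh| / L = 8.08 / 317 = 0.0255.
Flow is from higher to lower head: from BH-3 toward BH-4, i.e. toward the north-east.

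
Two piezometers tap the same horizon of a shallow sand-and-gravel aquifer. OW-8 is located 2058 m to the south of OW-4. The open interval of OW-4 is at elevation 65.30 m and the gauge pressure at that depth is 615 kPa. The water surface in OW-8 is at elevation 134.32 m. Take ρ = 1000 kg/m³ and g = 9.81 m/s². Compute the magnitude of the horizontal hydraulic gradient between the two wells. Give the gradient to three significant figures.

i ≈ 0.00308

Pressure head at OW-4: ψ = P/(ρg) = 615×1000 / (1000 × 9.81) = 62.69 m.
Total head at OW-4: h = z + ψ = 65.30 + 62.69 = 127.99 m.
Total head at OW-8: h = 134.32 m (water level in the piezometer is the total head).
Head difference: h(OW-4) − h(OW-8) = 127.99 − 134.32 = -6.33 m.
Hydraulic gradient: i = |Δh| / L = 6.33 / 2058 = 0.00308.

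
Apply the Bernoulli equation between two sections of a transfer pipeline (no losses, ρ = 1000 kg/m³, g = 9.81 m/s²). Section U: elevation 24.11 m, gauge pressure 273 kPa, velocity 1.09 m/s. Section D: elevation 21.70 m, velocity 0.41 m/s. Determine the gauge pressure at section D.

Pressure head at U: ψ₁ = P₁/(ρg) = 273×1000 / (1000 × 9.81) = 27.83 m.
Velocity heads: v₁²/2g = 1.09²/19.62 = 0.061 m; v₂²/2g = 0.41²/19.62 = 0.009 m.
Total head H = z₁ + ψ₁ + v₁²/2g = 24.11 + 27.83 + 0.061 = 52.00 m.
ψ₂ = H − z₂ − v₂²/2g = 52.00 − 21.70 − 0.009 = 30.29 m.
P₂ = ρgψ₂ = 1000 × 9.81 × 30.29 ≈ 297 kPa.

P₂ ≈ 297 kPa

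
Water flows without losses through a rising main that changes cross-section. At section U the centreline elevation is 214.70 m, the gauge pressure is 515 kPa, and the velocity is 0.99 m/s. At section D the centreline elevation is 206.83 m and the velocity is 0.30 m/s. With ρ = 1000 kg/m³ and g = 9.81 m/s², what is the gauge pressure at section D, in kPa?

P₂ ≈ 593 kPa

Pressure head at U: ψ₁ = P₁/(ρg) = 515×1000 / (1000 × 9.81) = 52.50 m.
Velocity heads: v₁²/2g = 0.99²/19.62 = 0.050 m; v₂²/2g = 0.30²/19.62 = 0.005 m.
Total head H = z₁ + ψ₁ + v₁²/2g = 214.70 + 52.50 + 0.050 = 267.25 m.
ψ₂ = H − z₂ − v₂²/2g = 267.25 − 206.83 − 0.005 = 60.41 m.
P₂ = ρgψ₂ = 1000 × 9.81 × 60.41 ≈ 593 kPa.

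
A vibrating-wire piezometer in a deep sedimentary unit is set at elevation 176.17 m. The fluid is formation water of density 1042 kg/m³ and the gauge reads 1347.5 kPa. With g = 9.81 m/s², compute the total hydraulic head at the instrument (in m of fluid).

ψ = P/(ρg) = 1347.5×1000 / (1042 × 9.81) = 131.82 m.
h = z + ψ = 176.17 + 131.82 = 307.99 m.

h ≈ 307.99 m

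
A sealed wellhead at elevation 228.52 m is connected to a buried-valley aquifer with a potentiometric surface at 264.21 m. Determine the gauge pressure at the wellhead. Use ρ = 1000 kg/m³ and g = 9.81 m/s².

P ≈ 350 kPa

Head above the cap: Δh = 264.21 − 228.52 = 35.69 m.
P = ρgΔh = 1000 × 9.81 × 35.69 = 350119 Pa ≈ 350 kPa.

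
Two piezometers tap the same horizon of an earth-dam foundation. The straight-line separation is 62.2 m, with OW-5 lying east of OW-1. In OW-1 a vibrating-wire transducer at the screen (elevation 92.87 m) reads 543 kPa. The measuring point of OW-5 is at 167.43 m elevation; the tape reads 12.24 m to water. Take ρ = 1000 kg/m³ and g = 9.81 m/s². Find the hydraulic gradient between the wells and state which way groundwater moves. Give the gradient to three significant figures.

Pressure head at OW-1: ψ = P/(ρg) = 543×1000 / (1000 × 9.81) = 55.35 m.
Total head at OW-1: h = z + ψ = 92.87 + 55.35 = 148.22 m.
Total head at OW-5: h = 167.43 − 12.24 = 155.19 m.
Head difference: h(OW-1) − h(OW-5) = 148.22 − 155.19 = -6.97 m.
Hydraulic gradient: i = |Δh| / L = 6.97 / 62.2 = 0.112.
Flow is from higher to lower head: from OW-5 toward OW-1, i.e. toward the west.

i ≈ 0.112; groundwater flows toward the west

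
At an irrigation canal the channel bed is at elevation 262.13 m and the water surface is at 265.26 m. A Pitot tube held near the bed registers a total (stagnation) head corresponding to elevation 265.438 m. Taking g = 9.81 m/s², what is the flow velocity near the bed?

v ≈ 1.87 m/s

Near the bed, under hydrostatic conditions, the piezometric head (z + ψ) equals the free-surface elevation, 265.26 m.
Velocity head = total − piezometric = 265.438 − 265.26 = 0.178 m.
v = √(2g·h_v) = √(2 × 9.81 × 0.178) = 1.87 m/s.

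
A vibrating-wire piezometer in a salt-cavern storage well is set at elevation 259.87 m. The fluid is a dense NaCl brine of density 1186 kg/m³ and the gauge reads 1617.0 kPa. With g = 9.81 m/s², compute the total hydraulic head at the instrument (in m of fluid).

h ≈ 398.85 m

ψ = P/(ρg) = 1617.0×1000 / (1186 × 9.81) = 138.98 m.
h = z + ψ = 259.87 + 138.98 = 398.85 m.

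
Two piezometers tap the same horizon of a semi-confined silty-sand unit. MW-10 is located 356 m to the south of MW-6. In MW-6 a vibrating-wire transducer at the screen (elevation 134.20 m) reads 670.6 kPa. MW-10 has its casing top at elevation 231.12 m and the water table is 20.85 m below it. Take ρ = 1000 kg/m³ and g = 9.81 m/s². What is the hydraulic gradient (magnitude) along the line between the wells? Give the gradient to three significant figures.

Pressure head at MW-6: ψ = P/(ρg) = 670.6×1000 / (1000 × 9.81) = 68.36 m.
Total head at MW-6: h = z + ψ = 134.20 + 68.36 = 202.56 m.
Total head at MW-10: h = 231.12 − 20.85 = 210.27 m.
Head difference: h(MW-6) − h(MW-10) = 202.56 − 210.27 = -7.71 m.
Hydraulic gradient: i = |Δh| / L = 7.71 / 356 = 0.0217.

i ≈ 0.0217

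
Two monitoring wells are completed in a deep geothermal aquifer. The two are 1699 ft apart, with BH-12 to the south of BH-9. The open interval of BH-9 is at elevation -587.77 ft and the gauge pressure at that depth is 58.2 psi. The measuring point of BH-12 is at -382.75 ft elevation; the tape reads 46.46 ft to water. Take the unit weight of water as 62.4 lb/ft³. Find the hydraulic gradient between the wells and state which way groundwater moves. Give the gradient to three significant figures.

i ≈ 0.0143; groundwater flows toward the north

Pressure head at BH-9: ψ = 144·P/γ = 144 × 58.2 / 62.4 = 134.31 ft.
Total head at BH-9: h = z + ψ = -587.77 + 134.31 = -453.46 ft.
Total head at BH-12: h = -382.75 − 46.46 = -429.21 ft.
Head difference: h(BH-9) − h(BH-12) = -453.46 − (-429.21) = -24.25 ft.
Hydraulic gradient: i = |Δh| / L = 24.25 / 1699 = 0.0143.
Flow is from higher to lower head: from BH-12 toward BH-9, i.e. toward the north.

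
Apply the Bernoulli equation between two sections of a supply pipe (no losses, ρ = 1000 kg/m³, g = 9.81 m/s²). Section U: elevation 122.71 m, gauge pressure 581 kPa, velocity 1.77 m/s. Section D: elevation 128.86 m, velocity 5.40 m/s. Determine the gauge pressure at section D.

P₂ ≈ 508 kPa

Pressure head at U: ψ₁ = P₁/(ρg) = 581×1000 / (1000 × 9.81) = 59.23 m.
Velocity heads: v₁²/2g = 1.77²/19.62 = 0.160 m; v₂²/2g = 5.40²/19.62 = 1.486 m.
Total head H = z₁ + ψ₁ + v₁²/2g = 122.71 + 59.23 + 0.160 = 182.10 m.
ψ₂ = H − z₂ − v₂²/2g = 182.10 − 128.86 − 1.486 = 51.75 m.
P₂ = ρgψ₂ = 1000 × 9.81 × 51.75 ≈ 508 kPa.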